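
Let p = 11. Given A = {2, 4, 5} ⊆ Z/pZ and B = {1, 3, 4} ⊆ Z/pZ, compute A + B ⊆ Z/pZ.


Work in Z/11Z: reduce every sum a + b modulo 11.
Enumerate all 9 pairs:
a = 2: 2+1=3, 2+3=5, 2+4=6
a = 4: 4+1=5, 4+3=7, 4+4=8
a = 5: 5+1=6, 5+3=8, 5+4=9
Distinct residues collected: {3, 5, 6, 7, 8, 9}
|A + B| = 6 (out of 11 total residues).

A + B = {3, 5, 6, 7, 8, 9}


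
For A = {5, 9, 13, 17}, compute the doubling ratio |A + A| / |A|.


|A| = 4.
Compute A + A by enumerating all 16 pairs.
A + A = {10, 14, 18, 22, 26, 30, 34}, so |A + A| = 7.
K = |A + A| / |A| = 7/4 (already in lowest terms) ≈ 1.7500.
Reference: AP of size 4 gives K = 7/4 ≈ 1.7500; a fully generic set of size 4 gives K ≈ 2.5000.

|A| = 4, |A + A| = 7, K = 7/4.


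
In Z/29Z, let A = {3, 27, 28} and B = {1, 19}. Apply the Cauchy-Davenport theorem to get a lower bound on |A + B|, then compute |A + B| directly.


Cauchy-Davenport: |A + B| ≥ min(p, |A| + |B| - 1) for A, B nonempty in Z/pZ.
|A| = 3, |B| = 2, p = 29.
CD lower bound = min(29, 3 + 2 - 1) = min(29, 4) = 4.
Compute A + B mod 29 directly:
a = 3: 3+1=4, 3+19=22
a = 27: 27+1=28, 27+19=17
a = 28: 28+1=0, 28+19=18
A + B = {0, 4, 17, 18, 22, 28}, so |A + B| = 6.
Verify: 6 ≥ 4? Yes ✓.

CD lower bound = 4, actual |A + B| = 6.


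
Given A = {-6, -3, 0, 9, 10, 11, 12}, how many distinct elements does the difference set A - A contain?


A - A = {a - a' : a, a' ∈ A}; |A| = 7.
Bounds: 2|A|-1 ≤ |A - A| ≤ |A|² - |A| + 1, i.e. 13 ≤ |A - A| ≤ 43.
Note: 0 ∈ A - A always (from a - a). The set is symmetric: if d ∈ A - A then -d ∈ A - A.
Enumerate nonzero differences d = a - a' with a > a' (then include -d):
Positive differences: {1, 2, 3, 6, 9, 10, 11, 12, 13, 14, 15, 16, 17, 18}
Full difference set: {0} ∪ (positive diffs) ∪ (negative diffs).
|A - A| = 1 + 2·14 = 29 (matches direct enumeration: 29).

|A - A| = 29


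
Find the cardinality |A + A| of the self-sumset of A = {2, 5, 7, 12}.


A + A = {a + a' : a, a' ∈ A}; |A| = 4.
General bounds: 2|A| - 1 ≤ |A + A| ≤ |A|(|A|+1)/2, i.e. 7 ≤ |A + A| ≤ 10.
Lower bound 2|A|-1 is attained iff A is an arithmetic progression.
Enumerate sums a + a' for a ≤ a' (symmetric, so this suffices):
a = 2: 2+2=4, 2+5=7, 2+7=9, 2+12=14
a = 5: 5+5=10, 5+7=12, 5+12=17
a = 7: 7+7=14, 7+12=19
a = 12: 12+12=24
Distinct sums: {4, 7, 9, 10, 12, 14, 17, 19, 24}
|A + A| = 9

|A + A| = 9


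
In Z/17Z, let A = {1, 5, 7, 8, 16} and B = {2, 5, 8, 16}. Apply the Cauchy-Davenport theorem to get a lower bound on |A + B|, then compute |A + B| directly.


Cauchy-Davenport: |A + B| ≥ min(p, |A| + |B| - 1) for A, B nonempty in Z/pZ.
|A| = 5, |B| = 4, p = 17.
CD lower bound = min(17, 5 + 4 - 1) = min(17, 8) = 8.
Compute A + B mod 17 directly:
a = 1: 1+2=3, 1+5=6, 1+8=9, 1+16=0
a = 5: 5+2=7, 5+5=10, 5+8=13, 5+16=4
a = 7: 7+2=9, 7+5=12, 7+8=15, 7+16=6
a = 8: 8+2=10, 8+5=13, 8+8=16, 8+16=7
a = 16: 16+2=1, 16+5=4, 16+8=7, 16+16=15
A + B = {0, 1, 3, 4, 6, 7, 9, 10, 12, 13, 15, 16}, so |A + B| = 12.
Verify: 12 ≥ 8? Yes ✓.

CD lower bound = 8, actual |A + B| = 12.


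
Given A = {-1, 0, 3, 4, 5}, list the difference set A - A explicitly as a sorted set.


A - A = {a - a' : a, a' ∈ A}.
Compute a - a' for each ordered pair (a, a'):
a = -1: -1--1=0, -1-0=-1, -1-3=-4, -1-4=-5, -1-5=-6
a = 0: 0--1=1, 0-0=0, 0-3=-3, 0-4=-4, 0-5=-5
a = 3: 3--1=4, 3-0=3, 3-3=0, 3-4=-1, 3-5=-2
a = 4: 4--1=5, 4-0=4, 4-3=1, 4-4=0, 4-5=-1
a = 5: 5--1=6, 5-0=5, 5-3=2, 5-4=1, 5-5=0
Collecting distinct values (and noting 0 appears from a-a):
A - A = {-6, -5, -4, -3, -2, -1, 0, 1, 2, 3, 4, 5, 6}
|A - A| = 13

A - A = {-6, -5, -4, -3, -2, -1, 0, 1, 2, 3, 4, 5, 6}


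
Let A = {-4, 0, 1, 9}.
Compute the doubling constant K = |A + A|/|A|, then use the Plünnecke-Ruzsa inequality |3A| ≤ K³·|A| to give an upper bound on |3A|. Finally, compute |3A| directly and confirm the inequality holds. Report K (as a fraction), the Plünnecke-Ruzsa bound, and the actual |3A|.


|A| = 4.
Step 1: Compute A + A by enumerating all 16 pairs.
A + A = {-8, -4, -3, 0, 1, 2, 5, 9, 10, 18}, so |A + A| = 10.
Step 2: Doubling constant K = |A + A|/|A| = 10/4 = 10/4 ≈ 2.5000.
Step 3: Plünnecke-Ruzsa gives |3A| ≤ K³·|A| = (2.5000)³ · 4 ≈ 62.5000.
Step 4: Compute 3A = A + A + A directly by enumerating all triples (a,b,c) ∈ A³; |3A| = 19.
Step 5: Check 19 ≤ 62.5000? Yes ✓.

K = 10/4, Plünnecke-Ruzsa bound K³|A| ≈ 62.5000, |3A| = 19, inequality holds.


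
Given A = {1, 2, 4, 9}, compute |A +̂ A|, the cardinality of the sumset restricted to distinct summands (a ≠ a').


Restricted sumset: A +̂ A = {a + a' : a ∈ A, a' ∈ A, a ≠ a'}.
Equivalently, take A + A and drop any sum 2a that is achievable ONLY as a + a for a ∈ A (i.e. sums representable only with equal summands).
Enumerate pairs (a, a') with a < a' (symmetric, so each unordered pair gives one sum; this covers all a ≠ a'):
  1 + 2 = 3
  1 + 4 = 5
  1 + 9 = 10
  2 + 4 = 6
  2 + 9 = 11
  4 + 9 = 13
Collected distinct sums: {3, 5, 6, 10, 11, 13}
|A +̂ A| = 6
(Reference bound: |A +̂ A| ≥ 2|A| - 3 for |A| ≥ 2, with |A| = 4 giving ≥ 5.)

|A +̂ A| = 6


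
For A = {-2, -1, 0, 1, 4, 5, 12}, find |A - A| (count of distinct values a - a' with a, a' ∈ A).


A - A = {a - a' : a, a' ∈ A}; |A| = 7.
Bounds: 2|A|-1 ≤ |A - A| ≤ |A|² - |A| + 1, i.e. 13 ≤ |A - A| ≤ 43.
Note: 0 ∈ A - A always (from a - a). The set is symmetric: if d ∈ A - A then -d ∈ A - A.
Enumerate nonzero differences d = a - a' with a > a' (then include -d):
Positive differences: {1, 2, 3, 4, 5, 6, 7, 8, 11, 12, 13, 14}
Full difference set: {0} ∪ (positive diffs) ∪ (negative diffs).
|A - A| = 1 + 2·12 = 25 (matches direct enumeration: 25).

|A - A| = 25


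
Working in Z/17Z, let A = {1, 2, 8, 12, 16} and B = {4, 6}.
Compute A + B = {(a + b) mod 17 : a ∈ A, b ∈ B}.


Work in Z/17Z: reduce every sum a + b modulo 17.
Enumerate all 10 pairs:
a = 1: 1+4=5, 1+6=7
a = 2: 2+4=6, 2+6=8
a = 8: 8+4=12, 8+6=14
a = 12: 12+4=16, 12+6=1
a = 16: 16+4=3, 16+6=5
Distinct residues collected: {1, 3, 5, 6, 7, 8, 12, 14, 16}
|A + B| = 9 (out of 17 total residues).

A + B = {1, 3, 5, 6, 7, 8, 12, 14, 16}


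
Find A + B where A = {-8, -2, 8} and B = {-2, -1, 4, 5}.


A + B = {a + b : a ∈ A, b ∈ B}.
Enumerate all |A|·|B| = 3·4 = 12 pairs (a, b) and collect distinct sums.
a = -8: -8+-2=-10, -8+-1=-9, -8+4=-4, -8+5=-3
a = -2: -2+-2=-4, -2+-1=-3, -2+4=2, -2+5=3
a = 8: 8+-2=6, 8+-1=7, 8+4=12, 8+5=13
Collecting distinct sums: A + B = {-10, -9, -4, -3, 2, 3, 6, 7, 12, 13}
|A + B| = 10

A + B = {-10, -9, -4, -3, 2, 3, 6, 7, 12, 13}


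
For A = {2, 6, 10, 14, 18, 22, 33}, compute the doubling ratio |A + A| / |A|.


|A| = 7.
Compute A + A by enumerating all 49 pairs.
A + A = {4, 8, 12, 16, 20, 24, 28, 32, 35, 36, 39, 40, 43, 44, 47, 51, 55, 66}, so |A + A| = 18.
K = |A + A| / |A| = 18/7 (already in lowest terms) ≈ 2.5714.
Reference: AP of size 7 gives K = 13/7 ≈ 1.8571; a fully generic set of size 7 gives K ≈ 4.0000.

|A| = 7, |A + A| = 18, K = 18/7.


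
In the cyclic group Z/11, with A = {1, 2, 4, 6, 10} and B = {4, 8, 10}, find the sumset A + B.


Work in Z/11Z: reduce every sum a + b modulo 11.
Enumerate all 15 pairs:
a = 1: 1+4=5, 1+8=9, 1+10=0
a = 2: 2+4=6, 2+8=10, 2+10=1
a = 4: 4+4=8, 4+8=1, 4+10=3
a = 6: 6+4=10, 6+8=3, 6+10=5
a = 10: 10+4=3, 10+8=7, 10+10=9
Distinct residues collected: {0, 1, 3, 5, 6, 7, 8, 9, 10}
|A + B| = 9 (out of 11 total residues).

A + B = {0, 1, 3, 5, 6, 7, 8, 9, 10}


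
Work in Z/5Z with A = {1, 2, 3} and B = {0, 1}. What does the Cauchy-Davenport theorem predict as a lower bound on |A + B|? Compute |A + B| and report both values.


Cauchy-Davenport: |A + B| ≥ min(p, |A| + |B| - 1) for A, B nonempty in Z/pZ.
|A| = 3, |B| = 2, p = 5.
CD lower bound = min(5, 3 + 2 - 1) = min(5, 4) = 4.
Compute A + B mod 5 directly:
a = 1: 1+0=1, 1+1=2
a = 2: 2+0=2, 2+1=3
a = 3: 3+0=3, 3+1=4
A + B = {1, 2, 3, 4}, so |A + B| = 4.
Verify: 4 ≥ 4? Yes ✓.

CD lower bound = 4, actual |A + B| = 4.


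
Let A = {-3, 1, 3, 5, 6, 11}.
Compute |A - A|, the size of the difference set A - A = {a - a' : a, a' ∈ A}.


A - A = {a - a' : a, a' ∈ A}; |A| = 6.
Bounds: 2|A|-1 ≤ |A - A| ≤ |A|² - |A| + 1, i.e. 11 ≤ |A - A| ≤ 31.
Note: 0 ∈ A - A always (from a - a). The set is symmetric: if d ∈ A - A then -d ∈ A - A.
Enumerate nonzero differences d = a - a' with a > a' (then include -d):
Positive differences: {1, 2, 3, 4, 5, 6, 8, 9, 10, 14}
Full difference set: {0} ∪ (positive diffs) ∪ (negative diffs).
|A - A| = 1 + 2·10 = 21 (matches direct enumeration: 21).

|A - A| = 21


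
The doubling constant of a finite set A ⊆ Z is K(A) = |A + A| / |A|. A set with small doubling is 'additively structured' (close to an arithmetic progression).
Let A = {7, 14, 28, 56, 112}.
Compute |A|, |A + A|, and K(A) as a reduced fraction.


|A| = 5.
Compute A + A by enumerating all 25 pairs.
A + A = {14, 21, 28, 35, 42, 56, 63, 70, 84, 112, 119, 126, 140, 168, 224}, so |A + A| = 15.
K = |A + A| / |A| = 15/5 = 3/1 ≈ 3.0000.
Reference: AP of size 5 gives K = 9/5 ≈ 1.8000; a fully generic set of size 5 gives K ≈ 3.0000.

|A| = 5, |A + A| = 15, K = 15/5 = 3/1.


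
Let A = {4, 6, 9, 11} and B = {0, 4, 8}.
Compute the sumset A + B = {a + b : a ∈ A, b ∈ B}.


A + B = {a + b : a ∈ A, b ∈ B}.
Enumerate all |A|·|B| = 4·3 = 12 pairs (a, b) and collect distinct sums.
a = 4: 4+0=4, 4+4=8, 4+8=12
a = 6: 6+0=6, 6+4=10, 6+8=14
a = 9: 9+0=9, 9+4=13, 9+8=17
a = 11: 11+0=11, 11+4=15, 11+8=19
Collecting distinct sums: A + B = {4, 6, 8, 9, 10, 11, 12, 13, 14, 15, 17, 19}
|A + B| = 12

A + B = {4, 6, 8, 9, 10, 11, 12, 13, 14, 15, 17, 19}


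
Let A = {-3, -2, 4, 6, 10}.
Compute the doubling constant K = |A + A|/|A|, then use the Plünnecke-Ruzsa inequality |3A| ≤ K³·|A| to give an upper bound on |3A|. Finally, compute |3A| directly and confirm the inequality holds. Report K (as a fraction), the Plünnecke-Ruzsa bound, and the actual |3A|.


|A| = 5.
Step 1: Compute A + A by enumerating all 25 pairs.
A + A = {-6, -5, -4, 1, 2, 3, 4, 7, 8, 10, 12, 14, 16, 20}, so |A + A| = 14.
Step 2: Doubling constant K = |A + A|/|A| = 14/5 = 14/5 ≈ 2.8000.
Step 3: Plünnecke-Ruzsa gives |3A| ≤ K³·|A| = (2.8000)³ · 5 ≈ 109.7600.
Step 4: Compute 3A = A + A + A directly by enumerating all triples (a,b,c) ∈ A³; |3A| = 28.
Step 5: Check 28 ≤ 109.7600? Yes ✓.

K = 14/5, Plünnecke-Ruzsa bound K³|A| ≈ 109.7600, |3A| = 28, inequality holds.


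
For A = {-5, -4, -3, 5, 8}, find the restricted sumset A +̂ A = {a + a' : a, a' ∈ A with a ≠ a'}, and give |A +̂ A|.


Restricted sumset: A +̂ A = {a + a' : a ∈ A, a' ∈ A, a ≠ a'}.
Equivalently, take A + A and drop any sum 2a that is achievable ONLY as a + a for a ∈ A (i.e. sums representable only with equal summands).
Enumerate pairs (a, a') with a < a' (symmetric, so each unordered pair gives one sum; this covers all a ≠ a'):
  -5 + -4 = -9
  -5 + -3 = -8
  -5 + 5 = 0
  -5 + 8 = 3
  -4 + -3 = -7
  -4 + 5 = 1
  -4 + 8 = 4
  -3 + 5 = 2
  -3 + 8 = 5
  5 + 8 = 13
Collected distinct sums: {-9, -8, -7, 0, 1, 2, 3, 4, 5, 13}
|A +̂ A| = 10
(Reference bound: |A +̂ A| ≥ 2|A| - 3 for |A| ≥ 2, with |A| = 5 giving ≥ 7.)

|A +̂ A| = 10


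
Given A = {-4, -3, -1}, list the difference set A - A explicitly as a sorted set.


A - A = {a - a' : a, a' ∈ A}.
Compute a - a' for each ordered pair (a, a'):
a = -4: -4--4=0, -4--3=-1, -4--1=-3
a = -3: -3--4=1, -3--3=0, -3--1=-2
a = -1: -1--4=3, -1--3=2, -1--1=0
Collecting distinct values (and noting 0 appears from a-a):
A - A = {-3, -2, -1, 0, 1, 2, 3}
|A - A| = 7

A - A = {-3, -2, -1, 0, 1, 2, 3}


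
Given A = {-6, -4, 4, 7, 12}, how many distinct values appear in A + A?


A + A = {a + a' : a, a' ∈ A}; |A| = 5.
General bounds: 2|A| - 1 ≤ |A + A| ≤ |A|(|A|+1)/2, i.e. 9 ≤ |A + A| ≤ 15.
Lower bound 2|A|-1 is attained iff A is an arithmetic progression.
Enumerate sums a + a' for a ≤ a' (symmetric, so this suffices):
a = -6: -6+-6=-12, -6+-4=-10, -6+4=-2, -6+7=1, -6+12=6
a = -4: -4+-4=-8, -4+4=0, -4+7=3, -4+12=8
a = 4: 4+4=8, 4+7=11, 4+12=16
a = 7: 7+7=14, 7+12=19
a = 12: 12+12=24
Distinct sums: {-12, -10, -8, -2, 0, 1, 3, 6, 8, 11, 14, 16, 19, 24}
|A + A| = 14

|A + A| = 14


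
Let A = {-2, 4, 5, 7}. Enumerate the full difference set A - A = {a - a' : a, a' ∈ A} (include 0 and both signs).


A - A = {a - a' : a, a' ∈ A}.
Compute a - a' for each ordered pair (a, a'):
a = -2: -2--2=0, -2-4=-6, -2-5=-7, -2-7=-9
a = 4: 4--2=6, 4-4=0, 4-5=-1, 4-7=-3
a = 5: 5--2=7, 5-4=1, 5-5=0, 5-7=-2
a = 7: 7--2=9, 7-4=3, 7-5=2, 7-7=0
Collecting distinct values (and noting 0 appears from a-a):
A - A = {-9, -7, -6, -3, -2, -1, 0, 1, 2, 3, 6, 7, 9}
|A - A| = 13

A - A = {-9, -7, -6, -3, -2, -1, 0, 1, 2, 3, 6, 7, 9}


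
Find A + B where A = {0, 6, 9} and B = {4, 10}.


A + B = {a + b : a ∈ A, b ∈ B}.
Enumerate all |A|·|B| = 3·2 = 6 pairs (a, b) and collect distinct sums.
a = 0: 0+4=4, 0+10=10
a = 6: 6+4=10, 6+10=16
a = 9: 9+4=13, 9+10=19
Collecting distinct sums: A + B = {4, 10, 13, 16, 19}
|A + B| = 5

A + B = {4, 10, 13, 16, 19}


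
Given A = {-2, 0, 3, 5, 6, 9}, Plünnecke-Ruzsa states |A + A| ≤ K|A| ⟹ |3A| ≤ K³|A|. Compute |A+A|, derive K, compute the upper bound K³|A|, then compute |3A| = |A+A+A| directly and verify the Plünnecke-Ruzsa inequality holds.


|A| = 6.
Step 1: Compute A + A by enumerating all 36 pairs.
A + A = {-4, -2, 0, 1, 3, 4, 5, 6, 7, 8, 9, 10, 11, 12, 14, 15, 18}, so |A + A| = 17.
Step 2: Doubling constant K = |A + A|/|A| = 17/6 = 17/6 ≈ 2.8333.
Step 3: Plünnecke-Ruzsa gives |3A| ≤ K³·|A| = (2.8333)³ · 6 ≈ 136.4722.
Step 4: Compute 3A = A + A + A directly by enumerating all triples (a,b,c) ∈ A³; |3A| = 29.
Step 5: Check 29 ≤ 136.4722? Yes ✓.

K = 17/6, Plünnecke-Ruzsa bound K³|A| ≈ 136.4722, |3A| = 29, inequality holds.


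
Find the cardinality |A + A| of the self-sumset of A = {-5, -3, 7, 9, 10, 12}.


A + A = {a + a' : a, a' ∈ A}; |A| = 6.
General bounds: 2|A| - 1 ≤ |A + A| ≤ |A|(|A|+1)/2, i.e. 11 ≤ |A + A| ≤ 21.
Lower bound 2|A|-1 is attained iff A is an arithmetic progression.
Enumerate sums a + a' for a ≤ a' (symmetric, so this suffices):
a = -5: -5+-5=-10, -5+-3=-8, -5+7=2, -5+9=4, -5+10=5, -5+12=7
a = -3: -3+-3=-6, -3+7=4, -3+9=6, -3+10=7, -3+12=9
a = 7: 7+7=14, 7+9=16, 7+10=17, 7+12=19
a = 9: 9+9=18, 9+10=19, 9+12=21
a = 10: 10+10=20, 10+12=22
a = 12: 12+12=24
Distinct sums: {-10, -8, -6, 2, 4, 5, 6, 7, 9, 14, 16, 17, 18, 19, 20, 21, 22, 24}
|A + A| = 18

|A + A| = 18


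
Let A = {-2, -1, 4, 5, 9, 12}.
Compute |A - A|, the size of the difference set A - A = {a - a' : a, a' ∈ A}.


A - A = {a - a' : a, a' ∈ A}; |A| = 6.
Bounds: 2|A|-1 ≤ |A - A| ≤ |A|² - |A| + 1, i.e. 11 ≤ |A - A| ≤ 31.
Note: 0 ∈ A - A always (from a - a). The set is symmetric: if d ∈ A - A then -d ∈ A - A.
Enumerate nonzero differences d = a - a' with a > a' (then include -d):
Positive differences: {1, 3, 4, 5, 6, 7, 8, 10, 11, 13, 14}
Full difference set: {0} ∪ (positive diffs) ∪ (negative diffs).
|A - A| = 1 + 2·11 = 23 (matches direct enumeration: 23).

|A - A| = 23


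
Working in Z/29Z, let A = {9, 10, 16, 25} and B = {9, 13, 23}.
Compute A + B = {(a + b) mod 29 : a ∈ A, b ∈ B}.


Work in Z/29Z: reduce every sum a + b modulo 29.
Enumerate all 12 pairs:
a = 9: 9+9=18, 9+13=22, 9+23=3
a = 10: 10+9=19, 10+13=23, 10+23=4
a = 16: 16+9=25, 16+13=0, 16+23=10
a = 25: 25+9=5, 25+13=9, 25+23=19
Distinct residues collected: {0, 3, 4, 5, 9, 10, 18, 19, 22, 23, 25}
|A + B| = 11 (out of 29 total residues).

A + B = {0, 3, 4, 5, 9, 10, 18, 19, 22, 23, 25}


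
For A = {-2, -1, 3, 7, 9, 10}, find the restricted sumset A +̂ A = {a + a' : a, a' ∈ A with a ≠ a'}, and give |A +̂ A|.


Restricted sumset: A +̂ A = {a + a' : a ∈ A, a' ∈ A, a ≠ a'}.
Equivalently, take A + A and drop any sum 2a that is achievable ONLY as a + a for a ∈ A (i.e. sums representable only with equal summands).
Enumerate pairs (a, a') with a < a' (symmetric, so each unordered pair gives one sum; this covers all a ≠ a'):
  -2 + -1 = -3
  -2 + 3 = 1
  -2 + 7 = 5
  -2 + 9 = 7
  -2 + 10 = 8
  -1 + 3 = 2
  -1 + 7 = 6
  -1 + 9 = 8
  -1 + 10 = 9
  3 + 7 = 10
  3 + 9 = 12
  3 + 10 = 13
  7 + 9 = 16
  7 + 10 = 17
  9 + 10 = 19
Collected distinct sums: {-3, 1, 2, 5, 6, 7, 8, 9, 10, 12, 13, 16, 17, 19}
|A +̂ A| = 14
(Reference bound: |A +̂ A| ≥ 2|A| - 3 for |A| ≥ 2, with |A| = 6 giving ≥ 9.)

|A +̂ A| = 14


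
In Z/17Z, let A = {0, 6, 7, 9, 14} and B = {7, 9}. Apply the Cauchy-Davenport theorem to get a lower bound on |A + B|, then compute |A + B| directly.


Cauchy-Davenport: |A + B| ≥ min(p, |A| + |B| - 1) for A, B nonempty in Z/pZ.
|A| = 5, |B| = 2, p = 17.
CD lower bound = min(17, 5 + 2 - 1) = min(17, 6) = 6.
Compute A + B mod 17 directly:
a = 0: 0+7=7, 0+9=9
a = 6: 6+7=13, 6+9=15
a = 7: 7+7=14, 7+9=16
a = 9: 9+7=16, 9+9=1
a = 14: 14+7=4, 14+9=6
A + B = {1, 4, 6, 7, 9, 13, 14, 15, 16}, so |A + B| = 9.
Verify: 9 ≥ 6? Yes ✓.

CD lower bound = 6, actual |A + B| = 9.


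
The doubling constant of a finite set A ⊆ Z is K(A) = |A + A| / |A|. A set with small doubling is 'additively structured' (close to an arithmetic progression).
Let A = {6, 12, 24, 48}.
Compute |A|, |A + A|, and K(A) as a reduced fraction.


|A| = 4.
Compute A + A by enumerating all 16 pairs.
A + A = {12, 18, 24, 30, 36, 48, 54, 60, 72, 96}, so |A + A| = 10.
K = |A + A| / |A| = 10/4 = 5/2 ≈ 2.5000.
Reference: AP of size 4 gives K = 7/4 ≈ 1.7500; a fully generic set of size 4 gives K ≈ 2.5000.

|A| = 4, |A + A| = 10, K = 10/4 = 5/2.


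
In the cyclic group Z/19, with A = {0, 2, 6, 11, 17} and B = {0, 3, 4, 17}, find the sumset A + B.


Work in Z/19Z: reduce every sum a + b modulo 19.
Enumerate all 20 pairs:
a = 0: 0+0=0, 0+3=3, 0+4=4, 0+17=17
a = 2: 2+0=2, 2+3=5, 2+4=6, 2+17=0
a = 6: 6+0=6, 6+3=9, 6+4=10, 6+17=4
a = 11: 11+0=11, 11+3=14, 11+4=15, 11+17=9
a = 17: 17+0=17, 17+3=1, 17+4=2, 17+17=15
Distinct residues collected: {0, 1, 2, 3, 4, 5, 6, 9, 10, 11, 14, 15, 17}
|A + B| = 13 (out of 19 total residues).

A + B = {0, 1, 2, 3, 4, 5, 6, 9, 10, 11, 14, 15, 17}


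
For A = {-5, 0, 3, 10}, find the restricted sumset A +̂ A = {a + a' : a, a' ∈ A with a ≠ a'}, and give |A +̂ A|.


Restricted sumset: A +̂ A = {a + a' : a ∈ A, a' ∈ A, a ≠ a'}.
Equivalently, take A + A and drop any sum 2a that is achievable ONLY as a + a for a ∈ A (i.e. sums representable only with equal summands).
Enumerate pairs (a, a') with a < a' (symmetric, so each unordered pair gives one sum; this covers all a ≠ a'):
  -5 + 0 = -5
  -5 + 3 = -2
  -5 + 10 = 5
  0 + 3 = 3
  0 + 10 = 10
  3 + 10 = 13
Collected distinct sums: {-5, -2, 3, 5, 10, 13}
|A +̂ A| = 6
(Reference bound: |A +̂ A| ≥ 2|A| - 3 for |A| ≥ 2, with |A| = 4 giving ≥ 5.)

|A +̂ A| = 6


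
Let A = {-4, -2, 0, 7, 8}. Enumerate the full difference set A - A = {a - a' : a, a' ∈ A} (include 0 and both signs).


A - A = {a - a' : a, a' ∈ A}.
Compute a - a' for each ordered pair (a, a'):
a = -4: -4--4=0, -4--2=-2, -4-0=-4, -4-7=-11, -4-8=-12
a = -2: -2--4=2, -2--2=0, -2-0=-2, -2-7=-9, -2-8=-10
a = 0: 0--4=4, 0--2=2, 0-0=0, 0-7=-7, 0-8=-8
a = 7: 7--4=11, 7--2=9, 7-0=7, 7-7=0, 7-8=-1
a = 8: 8--4=12, 8--2=10, 8-0=8, 8-7=1, 8-8=0
Collecting distinct values (and noting 0 appears from a-a):
A - A = {-12, -11, -10, -9, -8, -7, -4, -2, -1, 0, 1, 2, 4, 7, 8, 9, 10, 11, 12}
|A - A| = 19

A - A = {-12, -11, -10, -9, -8, -7, -4, -2, -1, 0, 1, 2, 4, 7, 8, 9, 10, 11, 12}


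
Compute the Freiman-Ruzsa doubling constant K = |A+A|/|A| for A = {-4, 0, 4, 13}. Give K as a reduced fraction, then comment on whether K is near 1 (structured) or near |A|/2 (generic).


|A| = 4.
Compute A + A by enumerating all 16 pairs.
A + A = {-8, -4, 0, 4, 8, 9, 13, 17, 26}, so |A + A| = 9.
K = |A + A| / |A| = 9/4 (already in lowest terms) ≈ 2.2500.
Reference: AP of size 4 gives K = 7/4 ≈ 1.7500; a fully generic set of size 4 gives K ≈ 2.5000.

|A| = 4, |A + A| = 9, K = 9/4.


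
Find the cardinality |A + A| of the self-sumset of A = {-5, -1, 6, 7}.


A + A = {a + a' : a, a' ∈ A}; |A| = 4.
General bounds: 2|A| - 1 ≤ |A + A| ≤ |A|(|A|+1)/2, i.e. 7 ≤ |A + A| ≤ 10.
Lower bound 2|A|-1 is attained iff A is an arithmetic progression.
Enumerate sums a + a' for a ≤ a' (symmetric, so this suffices):
a = -5: -5+-5=-10, -5+-1=-6, -5+6=1, -5+7=2
a = -1: -1+-1=-2, -1+6=5, -1+7=6
a = 6: 6+6=12, 6+7=13
a = 7: 7+7=14
Distinct sums: {-10, -6, -2, 1, 2, 5, 6, 12, 13, 14}
|A + A| = 10

|A + A| = 10


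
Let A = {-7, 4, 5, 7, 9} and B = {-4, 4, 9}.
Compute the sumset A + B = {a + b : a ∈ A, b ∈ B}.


A + B = {a + b : a ∈ A, b ∈ B}.
Enumerate all |A|·|B| = 5·3 = 15 pairs (a, b) and collect distinct sums.
a = -7: -7+-4=-11, -7+4=-3, -7+9=2
a = 4: 4+-4=0, 4+4=8, 4+9=13
a = 5: 5+-4=1, 5+4=9, 5+9=14
a = 7: 7+-4=3, 7+4=11, 7+9=16
a = 9: 9+-4=5, 9+4=13, 9+9=18
Collecting distinct sums: A + B = {-11, -3, 0, 1, 2, 3, 5, 8, 9, 11, 13, 14, 16, 18}
|A + B| = 14

A + B = {-11, -3, 0, 1, 2, 3, 5, 8, 9, 11, 13, 14, 16, 18}


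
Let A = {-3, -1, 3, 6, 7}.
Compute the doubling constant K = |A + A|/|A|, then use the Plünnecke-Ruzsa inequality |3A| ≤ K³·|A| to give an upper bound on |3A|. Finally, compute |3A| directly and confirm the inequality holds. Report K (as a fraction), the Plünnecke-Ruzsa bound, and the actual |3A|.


|A| = 5.
Step 1: Compute A + A by enumerating all 25 pairs.
A + A = {-6, -4, -2, 0, 2, 3, 4, 5, 6, 9, 10, 12, 13, 14}, so |A + A| = 14.
Step 2: Doubling constant K = |A + A|/|A| = 14/5 = 14/5 ≈ 2.8000.
Step 3: Plünnecke-Ruzsa gives |3A| ≤ K³·|A| = (2.8000)³ · 5 ≈ 109.7600.
Step 4: Compute 3A = A + A + A directly by enumerating all triples (a,b,c) ∈ A³; |3A| = 26.
Step 5: Check 26 ≤ 109.7600? Yes ✓.

K = 14/5, Plünnecke-Ruzsa bound K³|A| ≈ 109.7600, |3A| = 26, inequality holds.


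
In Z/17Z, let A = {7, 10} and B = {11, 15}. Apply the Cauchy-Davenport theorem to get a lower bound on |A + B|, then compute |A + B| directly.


Cauchy-Davenport: |A + B| ≥ min(p, |A| + |B| - 1) for A, B nonempty in Z/pZ.
|A| = 2, |B| = 2, p = 17.
CD lower bound = min(17, 2 + 2 - 1) = min(17, 3) = 3.
Compute A + B mod 17 directly:
a = 7: 7+11=1, 7+15=5
a = 10: 10+11=4, 10+15=8
A + B = {1, 4, 5, 8}, so |A + B| = 4.
Verify: 4 ≥ 3? Yes ✓.

CD lower bound = 3, actual |A + B| = 4.


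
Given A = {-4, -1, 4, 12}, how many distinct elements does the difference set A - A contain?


A - A = {a - a' : a, a' ∈ A}; |A| = 4.
Bounds: 2|A|-1 ≤ |A - A| ≤ |A|² - |A| + 1, i.e. 7 ≤ |A - A| ≤ 13.
Note: 0 ∈ A - A always (from a - a). The set is symmetric: if d ∈ A - A then -d ∈ A - A.
Enumerate nonzero differences d = a - a' with a > a' (then include -d):
Positive differences: {3, 5, 8, 13, 16}
Full difference set: {0} ∪ (positive diffs) ∪ (negative diffs).
|A - A| = 1 + 2·5 = 11 (matches direct enumeration: 11).

|A - A| = 11


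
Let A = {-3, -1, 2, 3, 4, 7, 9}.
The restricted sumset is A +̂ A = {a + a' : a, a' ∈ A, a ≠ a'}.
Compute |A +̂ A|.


Restricted sumset: A +̂ A = {a + a' : a ∈ A, a' ∈ A, a ≠ a'}.
Equivalently, take A + A and drop any sum 2a that is achievable ONLY as a + a for a ∈ A (i.e. sums representable only with equal summands).
Enumerate pairs (a, a') with a < a' (symmetric, so each unordered pair gives one sum; this covers all a ≠ a'):
  -3 + -1 = -4
  -3 + 2 = -1
  -3 + 3 = 0
  -3 + 4 = 1
  -3 + 7 = 4
  -3 + 9 = 6
  -1 + 2 = 1
  -1 + 3 = 2
  -1 + 4 = 3
  -1 + 7 = 6
  -1 + 9 = 8
  2 + 3 = 5
  2 + 4 = 6
  2 + 7 = 9
  2 + 9 = 11
  3 + 4 = 7
  3 + 7 = 10
  3 + 9 = 12
  4 + 7 = 11
  4 + 9 = 13
  7 + 9 = 16
Collected distinct sums: {-4, -1, 0, 1, 2, 3, 4, 5, 6, 7, 8, 9, 10, 11, 12, 13, 16}
|A +̂ A| = 17
(Reference bound: |A +̂ A| ≥ 2|A| - 3 for |A| ≥ 2, with |A| = 7 giving ≥ 11.)

|A +̂ A| = 17


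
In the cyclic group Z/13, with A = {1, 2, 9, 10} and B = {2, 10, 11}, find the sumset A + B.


Work in Z/13Z: reduce every sum a + b modulo 13.
Enumerate all 12 pairs:
a = 1: 1+2=3, 1+10=11, 1+11=12
a = 2: 2+2=4, 2+10=12, 2+11=0
a = 9: 9+2=11, 9+10=6, 9+11=7
a = 10: 10+2=12, 10+10=7, 10+11=8
Distinct residues collected: {0, 3, 4, 6, 7, 8, 11, 12}
|A + B| = 8 (out of 13 total residues).

A + B = {0, 3, 4, 6, 7, 8, 11, 12}


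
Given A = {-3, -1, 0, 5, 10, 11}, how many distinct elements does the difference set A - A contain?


A - A = {a - a' : a, a' ∈ A}; |A| = 6.
Bounds: 2|A|-1 ≤ |A - A| ≤ |A|² - |A| + 1, i.e. 11 ≤ |A - A| ≤ 31.
Note: 0 ∈ A - A always (from a - a). The set is symmetric: if d ∈ A - A then -d ∈ A - A.
Enumerate nonzero differences d = a - a' with a > a' (then include -d):
Positive differences: {1, 2, 3, 5, 6, 8, 10, 11, 12, 13, 14}
Full difference set: {0} ∪ (positive diffs) ∪ (negative diffs).
|A - A| = 1 + 2·11 = 23 (matches direct enumeration: 23).

|A - A| = 23


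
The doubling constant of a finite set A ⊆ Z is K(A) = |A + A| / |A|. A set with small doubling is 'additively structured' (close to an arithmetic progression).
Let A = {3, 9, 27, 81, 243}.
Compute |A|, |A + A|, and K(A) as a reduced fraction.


|A| = 5.
Compute A + A by enumerating all 25 pairs.
A + A = {6, 12, 18, 30, 36, 54, 84, 90, 108, 162, 246, 252, 270, 324, 486}, so |A + A| = 15.
K = |A + A| / |A| = 15/5 = 3/1 ≈ 3.0000.
Reference: AP of size 5 gives K = 9/5 ≈ 1.8000; a fully generic set of size 5 gives K ≈ 3.0000.

|A| = 5, |A + A| = 15, K = 15/5 = 3/1.


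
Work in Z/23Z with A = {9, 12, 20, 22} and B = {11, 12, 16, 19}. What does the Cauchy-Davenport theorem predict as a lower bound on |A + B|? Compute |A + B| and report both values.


Cauchy-Davenport: |A + B| ≥ min(p, |A| + |B| - 1) for A, B nonempty in Z/pZ.
|A| = 4, |B| = 4, p = 23.
CD lower bound = min(23, 4 + 4 - 1) = min(23, 7) = 7.
Compute A + B mod 23 directly:
a = 9: 9+11=20, 9+12=21, 9+16=2, 9+19=5
a = 12: 12+11=0, 12+12=1, 12+16=5, 12+19=8
a = 20: 20+11=8, 20+12=9, 20+16=13, 20+19=16
a = 22: 22+11=10, 22+12=11, 22+16=15, 22+19=18
A + B = {0, 1, 2, 5, 8, 9, 10, 11, 13, 15, 16, 18, 20, 21}, so |A + B| = 14.
Verify: 14 ≥ 7? Yes ✓.

CD lower bound = 7, actual |A + B| = 14.


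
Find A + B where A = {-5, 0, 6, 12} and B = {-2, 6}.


A + B = {a + b : a ∈ A, b ∈ B}.
Enumerate all |A|·|B| = 4·2 = 8 pairs (a, b) and collect distinct sums.
a = -5: -5+-2=-7, -5+6=1
a = 0: 0+-2=-2, 0+6=6
a = 6: 6+-2=4, 6+6=12
a = 12: 12+-2=10, 12+6=18
Collecting distinct sums: A + B = {-7, -2, 1, 4, 6, 10, 12, 18}
|A + B| = 8

A + B = {-7, -2, 1, 4, 6, 10, 12, 18}


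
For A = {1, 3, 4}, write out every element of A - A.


A - A = {a - a' : a, a' ∈ A}.
Compute a - a' for each ordered pair (a, a'):
a = 1: 1-1=0, 1-3=-2, 1-4=-3
a = 3: 3-1=2, 3-3=0, 3-4=-1
a = 4: 4-1=3, 4-3=1, 4-4=0
Collecting distinct values (and noting 0 appears from a-a):
A - A = {-3, -2, -1, 0, 1, 2, 3}
|A - A| = 7

A - A = {-3, -2, -1, 0, 1, 2, 3}


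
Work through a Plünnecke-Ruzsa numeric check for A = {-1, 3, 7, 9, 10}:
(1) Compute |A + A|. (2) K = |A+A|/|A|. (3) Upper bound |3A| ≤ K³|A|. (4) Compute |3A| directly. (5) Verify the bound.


|A| = 5.
Step 1: Compute A + A by enumerating all 25 pairs.
A + A = {-2, 2, 6, 8, 9, 10, 12, 13, 14, 16, 17, 18, 19, 20}, so |A + A| = 14.
Step 2: Doubling constant K = |A + A|/|A| = 14/5 = 14/5 ≈ 2.8000.
Step 3: Plünnecke-Ruzsa gives |3A| ≤ K³·|A| = (2.8000)³ · 5 ≈ 109.7600.
Step 4: Compute 3A = A + A + A directly by enumerating all triples (a,b,c) ∈ A³; |3A| = 25.
Step 5: Check 25 ≤ 109.7600? Yes ✓.

K = 14/5, Plünnecke-Ruzsa bound K³|A| ≈ 109.7600, |3A| = 25, inequality holds.


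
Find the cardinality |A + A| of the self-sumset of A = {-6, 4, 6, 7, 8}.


A + A = {a + a' : a, a' ∈ A}; |A| = 5.
General bounds: 2|A| - 1 ≤ |A + A| ≤ |A|(|A|+1)/2, i.e. 9 ≤ |A + A| ≤ 15.
Lower bound 2|A|-1 is attained iff A is an arithmetic progression.
Enumerate sums a + a' for a ≤ a' (symmetric, so this suffices):
a = -6: -6+-6=-12, -6+4=-2, -6+6=0, -6+7=1, -6+8=2
a = 4: 4+4=8, 4+6=10, 4+7=11, 4+8=12
a = 6: 6+6=12, 6+7=13, 6+8=14
a = 7: 7+7=14, 7+8=15
a = 8: 8+8=16
Distinct sums: {-12, -2, 0, 1, 2, 8, 10, 11, 12, 13, 14, 15, 16}
|A + A| = 13

|A + A| = 13


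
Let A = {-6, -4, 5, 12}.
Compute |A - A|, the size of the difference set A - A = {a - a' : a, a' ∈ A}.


A - A = {a - a' : a, a' ∈ A}; |A| = 4.
Bounds: 2|A|-1 ≤ |A - A| ≤ |A|² - |A| + 1, i.e. 7 ≤ |A - A| ≤ 13.
Note: 0 ∈ A - A always (from a - a). The set is symmetric: if d ∈ A - A then -d ∈ A - A.
Enumerate nonzero differences d = a - a' with a > a' (then include -d):
Positive differences: {2, 7, 9, 11, 16, 18}
Full difference set: {0} ∪ (positive diffs) ∪ (negative diffs).
|A - A| = 1 + 2·6 = 13 (matches direct enumeration: 13).

|A - A| = 13


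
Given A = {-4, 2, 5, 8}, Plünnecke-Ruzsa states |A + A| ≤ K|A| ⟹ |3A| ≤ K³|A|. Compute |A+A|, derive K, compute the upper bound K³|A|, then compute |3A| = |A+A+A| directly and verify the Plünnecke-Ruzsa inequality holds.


|A| = 4.
Step 1: Compute A + A by enumerating all 16 pairs.
A + A = {-8, -2, 1, 4, 7, 10, 13, 16}, so |A + A| = 8.
Step 2: Doubling constant K = |A + A|/|A| = 8/4 = 8/4 ≈ 2.0000.
Step 3: Plünnecke-Ruzsa gives |3A| ≤ K³·|A| = (2.0000)³ · 4 ≈ 32.0000.
Step 4: Compute 3A = A + A + A directly by enumerating all triples (a,b,c) ∈ A³; |3A| = 12.
Step 5: Check 12 ≤ 32.0000? Yes ✓.

K = 8/4, Plünnecke-Ruzsa bound K³|A| ≈ 32.0000, |3A| = 12, inequality holds.


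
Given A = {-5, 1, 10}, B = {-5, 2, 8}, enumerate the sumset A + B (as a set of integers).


A + B = {a + b : a ∈ A, b ∈ B}.
Enumerate all |A|·|B| = 3·3 = 9 pairs (a, b) and collect distinct sums.
a = -5: -5+-5=-10, -5+2=-3, -5+8=3
a = 1: 1+-5=-4, 1+2=3, 1+8=9
a = 10: 10+-5=5, 10+2=12, 10+8=18
Collecting distinct sums: A + B = {-10, -4, -3, 3, 5, 9, 12, 18}
|A + B| = 8

A + B = {-10, -4, -3, 3, 5, 9, 12, 18}


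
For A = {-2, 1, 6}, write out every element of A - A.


A - A = {a - a' : a, a' ∈ A}.
Compute a - a' for each ordered pair (a, a'):
a = -2: -2--2=0, -2-1=-3, -2-6=-8
a = 1: 1--2=3, 1-1=0, 1-6=-5
a = 6: 6--2=8, 6-1=5, 6-6=0
Collecting distinct values (and noting 0 appears from a-a):
A - A = {-8, -5, -3, 0, 3, 5, 8}
|A - A| = 7

A - A = {-8, -5, -3, 0, 3, 5, 8}


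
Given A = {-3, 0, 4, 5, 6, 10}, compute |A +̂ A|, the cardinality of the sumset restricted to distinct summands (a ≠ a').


Restricted sumset: A +̂ A = {a + a' : a ∈ A, a' ∈ A, a ≠ a'}.
Equivalently, take A + A and drop any sum 2a that is achievable ONLY as a + a for a ∈ A (i.e. sums representable only with equal summands).
Enumerate pairs (a, a') with a < a' (symmetric, so each unordered pair gives one sum; this covers all a ≠ a'):
  -3 + 0 = -3
  -3 + 4 = 1
  -3 + 5 = 2
  -3 + 6 = 3
  -3 + 10 = 7
  0 + 4 = 4
  0 + 5 = 5
  0 + 6 = 6
  0 + 10 = 10
  4 + 5 = 9
  4 + 6 = 10
  4 + 10 = 14
  5 + 6 = 11
  5 + 10 = 15
  6 + 10 = 16
Collected distinct sums: {-3, 1, 2, 3, 4, 5, 6, 7, 9, 10, 11, 14, 15, 16}
|A +̂ A| = 14
(Reference bound: |A +̂ A| ≥ 2|A| - 3 for |A| ≥ 2, with |A| = 6 giving ≥ 9.)

|A +̂ A| = 14


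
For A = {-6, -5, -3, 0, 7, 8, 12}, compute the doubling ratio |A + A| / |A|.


|A| = 7.
Compute A + A by enumerating all 49 pairs.
A + A = {-12, -11, -10, -9, -8, -6, -5, -3, 0, 1, 2, 3, 4, 5, 6, 7, 8, 9, 12, 14, 15, 16, 19, 20, 24}, so |A + A| = 25.
K = |A + A| / |A| = 25/7 (already in lowest terms) ≈ 3.5714.
Reference: AP of size 7 gives K = 13/7 ≈ 1.8571; a fully generic set of size 7 gives K ≈ 4.0000.

|A| = 7, |A + A| = 25, K = 25/7.


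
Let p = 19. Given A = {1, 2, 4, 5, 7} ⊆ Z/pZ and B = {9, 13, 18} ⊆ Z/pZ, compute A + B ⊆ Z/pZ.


Work in Z/19Z: reduce every sum a + b modulo 19.
Enumerate all 15 pairs:
a = 1: 1+9=10, 1+13=14, 1+18=0
a = 2: 2+9=11, 2+13=15, 2+18=1
a = 4: 4+9=13, 4+13=17, 4+18=3
a = 5: 5+9=14, 5+13=18, 5+18=4
a = 7: 7+9=16, 7+13=1, 7+18=6
Distinct residues collected: {0, 1, 3, 4, 6, 10, 11, 13, 14, 15, 16, 17, 18}
|A + B| = 13 (out of 19 total residues).

A + B = {0, 1, 3, 4, 6, 10, 11, 13, 14, 15, 16, 17, 18}


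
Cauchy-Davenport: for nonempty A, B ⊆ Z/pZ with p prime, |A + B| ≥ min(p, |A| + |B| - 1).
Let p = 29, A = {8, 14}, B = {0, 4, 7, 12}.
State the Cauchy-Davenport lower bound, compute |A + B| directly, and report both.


Cauchy-Davenport: |A + B| ≥ min(p, |A| + |B| - 1) for A, B nonempty in Z/pZ.
|A| = 2, |B| = 4, p = 29.
CD lower bound = min(29, 2 + 4 - 1) = min(29, 5) = 5.
Compute A + B mod 29 directly:
a = 8: 8+0=8, 8+4=12, 8+7=15, 8+12=20
a = 14: 14+0=14, 14+4=18, 14+7=21, 14+12=26
A + B = {8, 12, 14, 15, 18, 20, 21, 26}, so |A + B| = 8.
Verify: 8 ≥ 5? Yes ✓.

CD lower bound = 5, actual |A + B| = 8.


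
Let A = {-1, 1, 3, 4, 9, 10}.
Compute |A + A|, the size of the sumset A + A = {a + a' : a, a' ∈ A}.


A + A = {a + a' : a, a' ∈ A}; |A| = 6.
General bounds: 2|A| - 1 ≤ |A + A| ≤ |A|(|A|+1)/2, i.e. 11 ≤ |A + A| ≤ 21.
Lower bound 2|A|-1 is attained iff A is an arithmetic progression.
Enumerate sums a + a' for a ≤ a' (symmetric, so this suffices):
a = -1: -1+-1=-2, -1+1=0, -1+3=2, -1+4=3, -1+9=8, -1+10=9
a = 1: 1+1=2, 1+3=4, 1+4=5, 1+9=10, 1+10=11
a = 3: 3+3=6, 3+4=7, 3+9=12, 3+10=13
a = 4: 4+4=8, 4+9=13, 4+10=14
a = 9: 9+9=18, 9+10=19
a = 10: 10+10=20
Distinct sums: {-2, 0, 2, 3, 4, 5, 6, 7, 8, 9, 10, 11, 12, 13, 14, 18, 19, 20}
|A + A| = 18

|A + A| = 18


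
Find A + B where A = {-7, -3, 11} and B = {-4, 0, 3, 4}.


A + B = {a + b : a ∈ A, b ∈ B}.
Enumerate all |A|·|B| = 3·4 = 12 pairs (a, b) and collect distinct sums.
a = -7: -7+-4=-11, -7+0=-7, -7+3=-4, -7+4=-3
a = -3: -3+-4=-7, -3+0=-3, -3+3=0, -3+4=1
a = 11: 11+-4=7, 11+0=11, 11+3=14, 11+4=15
Collecting distinct sums: A + B = {-11, -7, -4, -3, 0, 1, 7, 11, 14, 15}
|A + B| = 10

A + B = {-11, -7, -4, -3, 0, 1, 7, 11, 14, 15}


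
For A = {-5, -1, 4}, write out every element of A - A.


A - A = {a - a' : a, a' ∈ A}.
Compute a - a' for each ordered pair (a, a'):
a = -5: -5--5=0, -5--1=-4, -5-4=-9
a = -1: -1--5=4, -1--1=0, -1-4=-5
a = 4: 4--5=9, 4--1=5, 4-4=0
Collecting distinct values (and noting 0 appears from a-a):
A - A = {-9, -5, -4, 0, 4, 5, 9}
|A - A| = 7

A - A = {-9, -5, -4, 0, 4, 5, 9}


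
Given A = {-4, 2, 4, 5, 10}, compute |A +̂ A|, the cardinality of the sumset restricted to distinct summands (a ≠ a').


Restricted sumset: A +̂ A = {a + a' : a ∈ A, a' ∈ A, a ≠ a'}.
Equivalently, take A + A and drop any sum 2a that is achievable ONLY as a + a for a ∈ A (i.e. sums representable only with equal summands).
Enumerate pairs (a, a') with a < a' (symmetric, so each unordered pair gives one sum; this covers all a ≠ a'):
  -4 + 2 = -2
  -4 + 4 = 0
  -4 + 5 = 1
  -4 + 10 = 6
  2 + 4 = 6
  2 + 5 = 7
  2 + 10 = 12
  4 + 5 = 9
  4 + 10 = 14
  5 + 10 = 15
Collected distinct sums: {-2, 0, 1, 6, 7, 9, 12, 14, 15}
|A +̂ A| = 9
(Reference bound: |A +̂ A| ≥ 2|A| - 3 for |A| ≥ 2, with |A| = 5 giving ≥ 7.)

|A +̂ A| = 9


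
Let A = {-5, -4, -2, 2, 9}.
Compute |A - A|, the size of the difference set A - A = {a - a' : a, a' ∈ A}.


A - A = {a - a' : a, a' ∈ A}; |A| = 5.
Bounds: 2|A|-1 ≤ |A - A| ≤ |A|² - |A| + 1, i.e. 9 ≤ |A - A| ≤ 21.
Note: 0 ∈ A - A always (from a - a). The set is symmetric: if d ∈ A - A then -d ∈ A - A.
Enumerate nonzero differences d = a - a' with a > a' (then include -d):
Positive differences: {1, 2, 3, 4, 6, 7, 11, 13, 14}
Full difference set: {0} ∪ (positive diffs) ∪ (negative diffs).
|A - A| = 1 + 2·9 = 19 (matches direct enumeration: 19).

|A - A| = 19


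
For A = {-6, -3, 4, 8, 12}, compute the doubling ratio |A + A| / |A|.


|A| = 5.
Compute A + A by enumerating all 25 pairs.
A + A = {-12, -9, -6, -2, 1, 2, 5, 6, 8, 9, 12, 16, 20, 24}, so |A + A| = 14.
K = |A + A| / |A| = 14/5 (already in lowest terms) ≈ 2.8000.
Reference: AP of size 5 gives K = 9/5 ≈ 1.8000; a fully generic set of size 5 gives K ≈ 3.0000.

|A| = 5, |A + A| = 14, K = 14/5.


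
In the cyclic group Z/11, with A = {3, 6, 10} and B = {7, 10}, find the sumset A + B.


Work in Z/11Z: reduce every sum a + b modulo 11.
Enumerate all 6 pairs:
a = 3: 3+7=10, 3+10=2
a = 6: 6+7=2, 6+10=5
a = 10: 10+7=6, 10+10=9
Distinct residues collected: {2, 5, 6, 9, 10}
|A + B| = 5 (out of 11 total residues).

A + B = {2, 5, 6, 9, 10}


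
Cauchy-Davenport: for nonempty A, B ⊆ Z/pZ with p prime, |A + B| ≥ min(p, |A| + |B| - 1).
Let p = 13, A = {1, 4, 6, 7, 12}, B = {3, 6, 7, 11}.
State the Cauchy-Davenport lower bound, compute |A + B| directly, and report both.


Cauchy-Davenport: |A + B| ≥ min(p, |A| + |B| - 1) for A, B nonempty in Z/pZ.
|A| = 5, |B| = 4, p = 13.
CD lower bound = min(13, 5 + 4 - 1) = min(13, 8) = 8.
Compute A + B mod 13 directly:
a = 1: 1+3=4, 1+6=7, 1+7=8, 1+11=12
a = 4: 4+3=7, 4+6=10, 4+7=11, 4+11=2
a = 6: 6+3=9, 6+6=12, 6+7=0, 6+11=4
a = 7: 7+3=10, 7+6=0, 7+7=1, 7+11=5
a = 12: 12+3=2, 12+6=5, 12+7=6, 12+11=10
A + B = {0, 1, 2, 4, 5, 6, 7, 8, 9, 10, 11, 12}, so |A + B| = 12.
Verify: 12 ≥ 8? Yes ✓.

CD lower bound = 8, actual |A + B| = 12.


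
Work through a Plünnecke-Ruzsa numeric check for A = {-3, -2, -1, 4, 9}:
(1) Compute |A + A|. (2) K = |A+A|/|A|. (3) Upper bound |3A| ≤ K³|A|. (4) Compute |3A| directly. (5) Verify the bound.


|A| = 5.
Step 1: Compute A + A by enumerating all 25 pairs.
A + A = {-6, -5, -4, -3, -2, 1, 2, 3, 6, 7, 8, 13, 18}, so |A + A| = 13.
Step 2: Doubling constant K = |A + A|/|A| = 13/5 = 13/5 ≈ 2.6000.
Step 3: Plünnecke-Ruzsa gives |3A| ≤ K³·|A| = (2.6000)³ · 5 ≈ 87.8800.
Step 4: Compute 3A = A + A + A directly by enumerating all triples (a,b,c) ∈ A³; |3A| = 25.
Step 5: Check 25 ≤ 87.8800? Yes ✓.

K = 13/5, Plünnecke-Ruzsa bound K³|A| ≈ 87.8800, |3A| = 25, inequality holds.


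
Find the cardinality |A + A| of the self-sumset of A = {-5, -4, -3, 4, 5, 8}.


A + A = {a + a' : a, a' ∈ A}; |A| = 6.
General bounds: 2|A| - 1 ≤ |A + A| ≤ |A|(|A|+1)/2, i.e. 11 ≤ |A + A| ≤ 21.
Lower bound 2|A|-1 is attained iff A is an arithmetic progression.
Enumerate sums a + a' for a ≤ a' (symmetric, so this suffices):
a = -5: -5+-5=-10, -5+-4=-9, -5+-3=-8, -5+4=-1, -5+5=0, -5+8=3
a = -4: -4+-4=-8, -4+-3=-7, -4+4=0, -4+5=1, -4+8=4
a = -3: -3+-3=-6, -3+4=1, -3+5=2, -3+8=5
a = 4: 4+4=8, 4+5=9, 4+8=12
a = 5: 5+5=10, 5+8=13
a = 8: 8+8=16
Distinct sums: {-10, -9, -8, -7, -6, -1, 0, 1, 2, 3, 4, 5, 8, 9, 10, 12, 13, 16}
|A + A| = 18

|A + A| = 18


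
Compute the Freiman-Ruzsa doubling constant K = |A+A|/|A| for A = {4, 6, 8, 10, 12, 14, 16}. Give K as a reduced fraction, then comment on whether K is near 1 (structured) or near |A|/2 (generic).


|A| = 7.
Compute A + A by enumerating all 49 pairs.
A + A = {8, 10, 12, 14, 16, 18, 20, 22, 24, 26, 28, 30, 32}, so |A + A| = 13.
K = |A + A| / |A| = 13/7 (already in lowest terms) ≈ 1.8571.
Reference: AP of size 7 gives K = 13/7 ≈ 1.8571; a fully generic set of size 7 gives K ≈ 4.0000.

|A| = 7, |A + A| = 13, K = 13/7.


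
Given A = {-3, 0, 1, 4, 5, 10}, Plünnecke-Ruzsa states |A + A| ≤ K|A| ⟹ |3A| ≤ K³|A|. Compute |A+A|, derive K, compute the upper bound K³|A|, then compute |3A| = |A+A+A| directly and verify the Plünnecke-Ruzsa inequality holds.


|A| = 6.
Step 1: Compute A + A by enumerating all 36 pairs.
A + A = {-6, -3, -2, 0, 1, 2, 4, 5, 6, 7, 8, 9, 10, 11, 14, 15, 20}, so |A + A| = 17.
Step 2: Doubling constant K = |A + A|/|A| = 17/6 = 17/6 ≈ 2.8333.
Step 3: Plünnecke-Ruzsa gives |3A| ≤ K³·|A| = (2.8333)³ · 6 ≈ 136.4722.
Step 4: Compute 3A = A + A + A directly by enumerating all triples (a,b,c) ∈ A³; |3A| = 31.
Step 5: Check 31 ≤ 136.4722? Yes ✓.

K = 17/6, Plünnecke-Ruzsa bound K³|A| ≈ 136.4722, |3A| = 31, inequality holds.


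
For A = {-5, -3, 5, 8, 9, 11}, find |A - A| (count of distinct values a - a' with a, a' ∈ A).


A - A = {a - a' : a, a' ∈ A}; |A| = 6.
Bounds: 2|A|-1 ≤ |A - A| ≤ |A|² - |A| + 1, i.e. 11 ≤ |A - A| ≤ 31.
Note: 0 ∈ A - A always (from a - a). The set is symmetric: if d ∈ A - A then -d ∈ A - A.
Enumerate nonzero differences d = a - a' with a > a' (then include -d):
Positive differences: {1, 2, 3, 4, 6, 8, 10, 11, 12, 13, 14, 16}
Full difference set: {0} ∪ (positive diffs) ∪ (negative diffs).
|A - A| = 1 + 2·12 = 25 (matches direct enumeration: 25).

|A - A| = 25
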